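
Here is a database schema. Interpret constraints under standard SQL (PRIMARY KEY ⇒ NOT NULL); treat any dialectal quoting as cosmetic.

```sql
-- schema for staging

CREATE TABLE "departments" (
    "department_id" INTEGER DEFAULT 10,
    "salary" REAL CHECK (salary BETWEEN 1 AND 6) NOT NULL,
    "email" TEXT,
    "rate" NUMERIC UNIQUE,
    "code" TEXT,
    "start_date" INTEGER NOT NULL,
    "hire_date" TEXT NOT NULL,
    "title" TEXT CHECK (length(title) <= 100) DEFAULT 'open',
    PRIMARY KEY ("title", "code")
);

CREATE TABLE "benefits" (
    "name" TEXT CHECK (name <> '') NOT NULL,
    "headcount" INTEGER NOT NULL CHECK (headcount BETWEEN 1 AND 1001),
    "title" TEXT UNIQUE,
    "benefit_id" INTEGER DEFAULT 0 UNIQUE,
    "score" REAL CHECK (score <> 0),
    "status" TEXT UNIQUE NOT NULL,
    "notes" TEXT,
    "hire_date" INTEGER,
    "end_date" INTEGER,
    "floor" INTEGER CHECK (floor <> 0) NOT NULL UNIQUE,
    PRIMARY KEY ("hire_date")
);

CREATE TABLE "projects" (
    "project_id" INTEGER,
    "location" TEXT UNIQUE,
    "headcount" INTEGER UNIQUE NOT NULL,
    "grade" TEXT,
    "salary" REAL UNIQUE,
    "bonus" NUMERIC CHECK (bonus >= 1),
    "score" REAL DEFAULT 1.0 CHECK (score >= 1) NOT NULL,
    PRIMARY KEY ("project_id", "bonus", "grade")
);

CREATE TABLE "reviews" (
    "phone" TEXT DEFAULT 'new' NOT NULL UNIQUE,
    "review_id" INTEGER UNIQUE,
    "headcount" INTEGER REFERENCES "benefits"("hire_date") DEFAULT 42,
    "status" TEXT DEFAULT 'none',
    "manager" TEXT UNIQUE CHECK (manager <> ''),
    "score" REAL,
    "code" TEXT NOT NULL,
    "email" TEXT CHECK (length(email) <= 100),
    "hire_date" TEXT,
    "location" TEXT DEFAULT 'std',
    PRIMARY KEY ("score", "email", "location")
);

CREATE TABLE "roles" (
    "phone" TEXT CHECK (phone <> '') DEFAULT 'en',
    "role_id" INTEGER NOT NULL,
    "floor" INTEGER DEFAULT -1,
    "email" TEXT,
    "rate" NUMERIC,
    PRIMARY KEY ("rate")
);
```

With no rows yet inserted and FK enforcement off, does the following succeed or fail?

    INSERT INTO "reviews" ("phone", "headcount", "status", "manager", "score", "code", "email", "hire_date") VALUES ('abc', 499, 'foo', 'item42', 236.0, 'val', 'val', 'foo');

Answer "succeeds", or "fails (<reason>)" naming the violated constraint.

NOT NULL columns: code is supplied; email is supplied; location defaults to 'std'; phone is supplied; score is supplied.
CHECK constraints: 'item42' satisfies (manager <> ''); 'val' satisfies (length(email) <= 100).
No constraint is violated.

succeeds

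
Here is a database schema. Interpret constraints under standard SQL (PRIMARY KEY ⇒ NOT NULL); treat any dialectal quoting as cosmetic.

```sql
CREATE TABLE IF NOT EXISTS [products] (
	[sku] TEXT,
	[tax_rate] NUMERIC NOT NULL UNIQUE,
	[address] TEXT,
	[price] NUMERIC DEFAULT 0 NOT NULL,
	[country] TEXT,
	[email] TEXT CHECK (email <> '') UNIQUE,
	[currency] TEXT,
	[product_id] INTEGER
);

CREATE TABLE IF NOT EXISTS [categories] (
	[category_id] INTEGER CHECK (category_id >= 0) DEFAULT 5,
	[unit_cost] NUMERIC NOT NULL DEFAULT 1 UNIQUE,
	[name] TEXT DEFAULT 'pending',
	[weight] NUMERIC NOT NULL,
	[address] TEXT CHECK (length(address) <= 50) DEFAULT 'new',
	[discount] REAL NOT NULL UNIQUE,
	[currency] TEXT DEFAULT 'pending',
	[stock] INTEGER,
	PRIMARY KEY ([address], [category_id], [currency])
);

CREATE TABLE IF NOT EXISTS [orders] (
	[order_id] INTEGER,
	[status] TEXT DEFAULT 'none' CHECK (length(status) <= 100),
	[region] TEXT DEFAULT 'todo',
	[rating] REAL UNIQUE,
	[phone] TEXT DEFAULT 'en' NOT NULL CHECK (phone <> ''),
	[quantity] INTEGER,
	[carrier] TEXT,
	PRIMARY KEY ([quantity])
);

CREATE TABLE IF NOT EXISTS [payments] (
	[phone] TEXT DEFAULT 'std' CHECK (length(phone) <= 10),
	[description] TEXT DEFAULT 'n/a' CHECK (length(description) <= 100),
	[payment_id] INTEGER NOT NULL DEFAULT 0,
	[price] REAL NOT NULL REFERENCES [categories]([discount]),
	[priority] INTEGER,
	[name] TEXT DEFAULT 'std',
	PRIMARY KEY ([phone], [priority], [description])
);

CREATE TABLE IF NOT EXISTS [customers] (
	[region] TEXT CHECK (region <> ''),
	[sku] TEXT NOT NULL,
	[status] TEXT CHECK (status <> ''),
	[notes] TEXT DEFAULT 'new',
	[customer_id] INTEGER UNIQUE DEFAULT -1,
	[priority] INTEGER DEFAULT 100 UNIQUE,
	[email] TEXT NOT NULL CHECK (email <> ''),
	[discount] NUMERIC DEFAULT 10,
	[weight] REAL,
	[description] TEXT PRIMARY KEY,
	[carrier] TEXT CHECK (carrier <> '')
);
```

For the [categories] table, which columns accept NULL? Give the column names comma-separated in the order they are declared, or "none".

- category_id: part of the PRIMARY KEY, which implies NOT NULL → not nullable.
- unit_cost: declared NOT NULL → not nullable.
- name: DEFAULT only fills an omitted column; an explicit NULL is still allowed → nullable.
- weight: declared NOT NULL → not nullable.
- address: part of the PRIMARY KEY, which implies NOT NULL → not nullable.
- discount: declared NOT NULL → not nullable.
- currency: part of the PRIMARY KEY, which implies NOT NULL → not nullable.
- stock: no NOT NULL constraint applies → nullable.

name, stock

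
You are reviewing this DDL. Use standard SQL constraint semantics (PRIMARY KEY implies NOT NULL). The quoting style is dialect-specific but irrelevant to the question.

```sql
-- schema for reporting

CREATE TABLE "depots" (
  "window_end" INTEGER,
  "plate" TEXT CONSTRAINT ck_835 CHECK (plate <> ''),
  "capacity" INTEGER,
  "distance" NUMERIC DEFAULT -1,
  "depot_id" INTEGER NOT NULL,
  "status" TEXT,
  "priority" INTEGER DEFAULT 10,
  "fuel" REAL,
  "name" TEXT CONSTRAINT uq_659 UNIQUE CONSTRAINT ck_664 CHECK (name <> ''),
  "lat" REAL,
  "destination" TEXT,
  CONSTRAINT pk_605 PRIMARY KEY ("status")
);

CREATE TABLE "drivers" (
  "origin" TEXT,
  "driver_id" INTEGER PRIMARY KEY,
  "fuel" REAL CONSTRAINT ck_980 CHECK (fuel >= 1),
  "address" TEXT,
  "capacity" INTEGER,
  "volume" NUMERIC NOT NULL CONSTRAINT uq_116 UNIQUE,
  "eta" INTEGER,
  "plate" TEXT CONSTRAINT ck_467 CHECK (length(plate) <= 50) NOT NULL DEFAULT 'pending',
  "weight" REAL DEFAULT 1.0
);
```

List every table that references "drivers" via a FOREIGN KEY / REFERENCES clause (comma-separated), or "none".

No REFERENCES clause anywhere in the schema names drivers.

none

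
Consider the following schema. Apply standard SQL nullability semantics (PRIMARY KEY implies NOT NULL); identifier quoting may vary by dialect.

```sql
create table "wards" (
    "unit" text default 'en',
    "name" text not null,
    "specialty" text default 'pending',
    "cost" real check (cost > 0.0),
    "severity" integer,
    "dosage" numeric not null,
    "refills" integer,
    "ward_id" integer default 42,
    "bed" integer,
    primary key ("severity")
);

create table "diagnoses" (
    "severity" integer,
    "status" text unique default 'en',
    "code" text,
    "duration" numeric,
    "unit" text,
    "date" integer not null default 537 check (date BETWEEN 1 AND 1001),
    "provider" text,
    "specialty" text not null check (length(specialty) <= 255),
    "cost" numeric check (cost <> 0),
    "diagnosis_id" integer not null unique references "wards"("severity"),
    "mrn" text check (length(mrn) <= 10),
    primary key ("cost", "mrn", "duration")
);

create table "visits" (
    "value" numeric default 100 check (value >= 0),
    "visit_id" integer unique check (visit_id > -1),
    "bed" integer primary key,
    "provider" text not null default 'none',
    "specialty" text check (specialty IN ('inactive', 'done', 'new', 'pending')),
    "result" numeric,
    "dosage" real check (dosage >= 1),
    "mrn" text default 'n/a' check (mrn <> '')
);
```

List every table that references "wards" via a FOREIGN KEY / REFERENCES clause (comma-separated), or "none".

diagnoses

- diagnoses.diagnosis_id references wards(severity).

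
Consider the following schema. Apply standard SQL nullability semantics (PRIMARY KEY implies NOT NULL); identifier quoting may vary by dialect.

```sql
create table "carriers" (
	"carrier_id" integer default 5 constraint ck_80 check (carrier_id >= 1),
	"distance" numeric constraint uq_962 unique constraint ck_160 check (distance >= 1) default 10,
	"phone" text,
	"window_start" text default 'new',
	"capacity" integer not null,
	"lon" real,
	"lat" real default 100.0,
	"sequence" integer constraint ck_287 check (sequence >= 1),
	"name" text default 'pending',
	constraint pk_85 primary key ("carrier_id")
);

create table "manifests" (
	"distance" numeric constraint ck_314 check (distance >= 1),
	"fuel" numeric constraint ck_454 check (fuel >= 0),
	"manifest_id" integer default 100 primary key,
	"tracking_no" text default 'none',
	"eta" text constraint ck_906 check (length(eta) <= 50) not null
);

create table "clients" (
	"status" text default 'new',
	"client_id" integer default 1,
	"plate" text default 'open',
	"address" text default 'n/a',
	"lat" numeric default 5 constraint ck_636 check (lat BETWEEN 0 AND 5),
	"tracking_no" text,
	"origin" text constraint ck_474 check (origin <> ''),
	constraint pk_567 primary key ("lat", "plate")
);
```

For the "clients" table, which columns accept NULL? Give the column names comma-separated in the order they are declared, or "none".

status, client_id, address, tracking_no, origin

- status: DEFAULT only fills an omitted column; an explicit NULL is still allowed → nullable.
- client_id: DEFAULT only fills an omitted column; an explicit NULL is still allowed → nullable.
- plate: part of the PRIMARY KEY, which implies NOT NULL → not nullable.
- address: DEFAULT only fills an omitted column; an explicit NULL is still allowed → nullable.
- lat: part of the PRIMARY KEY, which implies NOT NULL → not nullable.
- tracking_no: no NOT NULL constraint applies → nullable.
- origin: CHECK does not forbid NULL (a CHECK constraint passes when its expression is NULL) → nullable.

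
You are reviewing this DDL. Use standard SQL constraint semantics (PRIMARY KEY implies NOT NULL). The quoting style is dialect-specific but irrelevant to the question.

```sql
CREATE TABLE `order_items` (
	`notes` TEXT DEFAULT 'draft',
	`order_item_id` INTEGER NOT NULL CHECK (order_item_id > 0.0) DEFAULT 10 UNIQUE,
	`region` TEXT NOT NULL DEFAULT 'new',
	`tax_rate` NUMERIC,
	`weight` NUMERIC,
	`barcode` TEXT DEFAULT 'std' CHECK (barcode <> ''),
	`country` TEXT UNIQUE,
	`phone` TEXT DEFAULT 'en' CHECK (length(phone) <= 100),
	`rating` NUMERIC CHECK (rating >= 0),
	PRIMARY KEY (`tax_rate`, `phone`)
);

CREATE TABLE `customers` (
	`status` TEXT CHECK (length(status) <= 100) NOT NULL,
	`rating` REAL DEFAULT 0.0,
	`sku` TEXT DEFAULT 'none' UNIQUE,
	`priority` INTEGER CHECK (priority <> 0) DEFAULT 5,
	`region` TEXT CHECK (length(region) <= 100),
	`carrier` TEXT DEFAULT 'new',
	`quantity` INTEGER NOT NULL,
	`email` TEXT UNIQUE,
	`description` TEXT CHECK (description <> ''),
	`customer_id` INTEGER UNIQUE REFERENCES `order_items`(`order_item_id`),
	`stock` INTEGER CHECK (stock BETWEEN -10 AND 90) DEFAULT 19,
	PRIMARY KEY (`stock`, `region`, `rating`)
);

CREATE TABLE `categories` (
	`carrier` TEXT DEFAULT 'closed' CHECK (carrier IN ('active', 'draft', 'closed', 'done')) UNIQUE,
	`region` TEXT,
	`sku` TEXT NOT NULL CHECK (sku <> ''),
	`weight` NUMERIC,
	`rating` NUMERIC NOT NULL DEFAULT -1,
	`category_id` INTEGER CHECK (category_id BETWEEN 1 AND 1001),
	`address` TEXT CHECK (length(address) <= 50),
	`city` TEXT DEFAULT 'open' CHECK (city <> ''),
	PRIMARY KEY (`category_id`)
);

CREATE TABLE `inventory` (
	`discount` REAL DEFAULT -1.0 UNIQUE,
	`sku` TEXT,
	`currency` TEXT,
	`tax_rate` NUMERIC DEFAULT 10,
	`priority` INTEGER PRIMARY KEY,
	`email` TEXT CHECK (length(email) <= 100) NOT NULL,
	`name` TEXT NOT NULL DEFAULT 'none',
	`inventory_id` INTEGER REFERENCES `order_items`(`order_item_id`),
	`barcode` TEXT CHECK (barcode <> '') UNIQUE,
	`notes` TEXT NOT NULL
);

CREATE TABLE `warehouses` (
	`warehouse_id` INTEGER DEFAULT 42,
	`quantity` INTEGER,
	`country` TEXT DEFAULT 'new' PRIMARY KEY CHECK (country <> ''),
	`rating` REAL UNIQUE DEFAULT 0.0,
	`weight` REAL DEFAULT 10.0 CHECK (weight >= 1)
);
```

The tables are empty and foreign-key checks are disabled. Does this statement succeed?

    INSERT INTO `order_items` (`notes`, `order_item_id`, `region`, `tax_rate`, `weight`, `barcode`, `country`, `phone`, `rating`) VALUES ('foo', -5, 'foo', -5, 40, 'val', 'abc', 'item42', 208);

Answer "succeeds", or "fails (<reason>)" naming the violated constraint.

fails (CHECK on order_item_id)

The value -5 for order_item_id violates CHECK (order_item_id > 0.0).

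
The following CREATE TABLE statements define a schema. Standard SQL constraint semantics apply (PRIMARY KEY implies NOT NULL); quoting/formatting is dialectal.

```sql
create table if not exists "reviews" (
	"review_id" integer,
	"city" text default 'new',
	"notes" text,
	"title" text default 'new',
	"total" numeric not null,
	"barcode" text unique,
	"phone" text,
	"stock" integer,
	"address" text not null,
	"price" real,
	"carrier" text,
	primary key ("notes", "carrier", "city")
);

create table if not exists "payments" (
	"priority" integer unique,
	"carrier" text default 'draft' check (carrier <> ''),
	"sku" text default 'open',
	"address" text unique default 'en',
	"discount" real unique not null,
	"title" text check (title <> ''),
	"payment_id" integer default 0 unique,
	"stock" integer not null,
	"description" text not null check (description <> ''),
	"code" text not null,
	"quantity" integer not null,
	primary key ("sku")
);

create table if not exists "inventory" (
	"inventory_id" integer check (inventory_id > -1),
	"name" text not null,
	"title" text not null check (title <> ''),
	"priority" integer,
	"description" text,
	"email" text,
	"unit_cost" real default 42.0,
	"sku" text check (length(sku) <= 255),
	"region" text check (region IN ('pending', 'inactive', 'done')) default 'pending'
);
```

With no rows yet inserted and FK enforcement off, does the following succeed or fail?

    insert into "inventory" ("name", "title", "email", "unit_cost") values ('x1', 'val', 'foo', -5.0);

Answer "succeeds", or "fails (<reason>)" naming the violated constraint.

NOT NULL columns: name is supplied; title is supplied.
CHECK constraints: 'val' satisfies (title <> '').
No constraint is violated.

succeeds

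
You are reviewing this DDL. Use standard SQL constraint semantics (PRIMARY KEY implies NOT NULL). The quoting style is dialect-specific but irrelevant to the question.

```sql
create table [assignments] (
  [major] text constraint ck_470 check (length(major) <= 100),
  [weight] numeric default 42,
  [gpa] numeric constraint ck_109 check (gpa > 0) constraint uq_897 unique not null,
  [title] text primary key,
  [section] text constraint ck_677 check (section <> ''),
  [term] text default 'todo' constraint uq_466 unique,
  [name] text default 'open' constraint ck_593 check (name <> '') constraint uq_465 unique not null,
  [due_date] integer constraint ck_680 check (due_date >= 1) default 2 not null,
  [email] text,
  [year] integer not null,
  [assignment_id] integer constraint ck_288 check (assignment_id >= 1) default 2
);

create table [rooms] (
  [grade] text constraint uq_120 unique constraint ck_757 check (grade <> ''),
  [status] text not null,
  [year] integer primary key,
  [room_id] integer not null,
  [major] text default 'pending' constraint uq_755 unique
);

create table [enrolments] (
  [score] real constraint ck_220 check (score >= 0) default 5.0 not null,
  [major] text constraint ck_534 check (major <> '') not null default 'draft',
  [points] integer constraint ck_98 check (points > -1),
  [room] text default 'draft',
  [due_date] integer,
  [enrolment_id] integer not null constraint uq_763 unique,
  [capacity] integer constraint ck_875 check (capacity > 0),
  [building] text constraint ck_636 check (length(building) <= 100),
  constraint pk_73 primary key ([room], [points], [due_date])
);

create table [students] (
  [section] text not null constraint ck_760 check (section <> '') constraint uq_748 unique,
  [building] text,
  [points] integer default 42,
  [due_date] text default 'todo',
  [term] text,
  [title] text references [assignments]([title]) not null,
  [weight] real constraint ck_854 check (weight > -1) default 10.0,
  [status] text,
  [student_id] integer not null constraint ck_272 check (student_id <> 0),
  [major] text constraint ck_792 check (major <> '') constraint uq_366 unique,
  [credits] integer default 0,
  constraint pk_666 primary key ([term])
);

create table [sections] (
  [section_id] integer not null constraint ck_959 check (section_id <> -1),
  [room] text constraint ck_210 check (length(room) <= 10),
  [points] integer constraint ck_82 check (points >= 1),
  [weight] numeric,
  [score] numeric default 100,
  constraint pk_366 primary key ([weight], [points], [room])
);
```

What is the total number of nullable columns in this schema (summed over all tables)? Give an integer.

assignments: 6 nullable (major, weight, section, term, email, assignment_id — PK (title) and explicit NOT NULL columns excluded).
rooms: 2 nullable (grade, major — PK (year) and explicit NOT NULL columns excluded).
enrolments: 2 nullable (capacity, building — PK (room, points, due_date) and explicit NOT NULL columns excluded).
students: 7 nullable (building, points, due_date, weight, status, major, credits — PK (term) and explicit NOT NULL columns excluded).
sections: 1 nullable (score — PK (weight, points, room) and explicit NOT NULL columns excluded).
Total: 6 + 2 + 2 + 7 + 1 = 18.

18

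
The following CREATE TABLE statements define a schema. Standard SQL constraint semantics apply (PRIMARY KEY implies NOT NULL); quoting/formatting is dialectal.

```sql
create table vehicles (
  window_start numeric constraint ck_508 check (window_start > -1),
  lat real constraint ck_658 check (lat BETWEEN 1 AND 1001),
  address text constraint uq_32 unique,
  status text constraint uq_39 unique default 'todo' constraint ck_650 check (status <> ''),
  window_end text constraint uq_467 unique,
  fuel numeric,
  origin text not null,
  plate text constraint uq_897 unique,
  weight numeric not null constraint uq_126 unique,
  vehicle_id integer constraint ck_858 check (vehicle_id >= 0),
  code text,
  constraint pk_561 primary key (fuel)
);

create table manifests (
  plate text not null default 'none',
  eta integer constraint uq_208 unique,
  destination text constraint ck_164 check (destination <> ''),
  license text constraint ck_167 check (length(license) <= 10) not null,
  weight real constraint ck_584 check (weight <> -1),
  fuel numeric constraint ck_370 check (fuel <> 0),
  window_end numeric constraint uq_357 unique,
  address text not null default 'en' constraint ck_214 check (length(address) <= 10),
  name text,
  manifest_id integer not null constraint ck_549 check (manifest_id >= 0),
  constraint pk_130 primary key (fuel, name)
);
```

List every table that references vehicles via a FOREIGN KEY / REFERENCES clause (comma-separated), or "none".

No REFERENCES clause anywhere in the schema names vehicles.

none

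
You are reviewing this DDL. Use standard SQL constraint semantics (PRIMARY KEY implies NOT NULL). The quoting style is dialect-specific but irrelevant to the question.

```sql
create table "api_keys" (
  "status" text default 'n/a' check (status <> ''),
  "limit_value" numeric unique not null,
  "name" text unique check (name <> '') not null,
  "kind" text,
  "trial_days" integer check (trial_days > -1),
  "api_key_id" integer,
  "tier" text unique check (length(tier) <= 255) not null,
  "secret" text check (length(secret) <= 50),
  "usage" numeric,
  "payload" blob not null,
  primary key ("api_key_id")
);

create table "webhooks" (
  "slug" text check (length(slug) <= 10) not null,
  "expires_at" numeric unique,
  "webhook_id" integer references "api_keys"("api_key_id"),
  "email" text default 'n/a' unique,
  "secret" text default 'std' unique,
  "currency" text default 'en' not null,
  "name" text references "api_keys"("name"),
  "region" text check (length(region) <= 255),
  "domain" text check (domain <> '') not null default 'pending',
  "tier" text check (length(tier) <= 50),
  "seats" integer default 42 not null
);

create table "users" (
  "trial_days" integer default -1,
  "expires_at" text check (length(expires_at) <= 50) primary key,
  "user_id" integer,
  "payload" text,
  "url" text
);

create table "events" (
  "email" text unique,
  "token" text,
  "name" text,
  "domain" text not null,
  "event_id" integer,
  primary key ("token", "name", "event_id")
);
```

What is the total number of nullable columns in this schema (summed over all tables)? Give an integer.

api_keys: 5 nullable (status, kind, trial_days, secret, usage — PK (api_key_id) and explicit NOT NULL columns excluded).
webhooks: 7 nullable (expires_at, webhook_id, email, secret, name, region, tier — PK none and explicit NOT NULL columns excluded).
users: 4 nullable (trial_days, user_id, payload, url — PK (expires_at) and explicit NOT NULL columns excluded).
events: 1 nullable (email — PK (token, name, event_id) and explicit NOT NULL columns excluded).
Total: 5 + 7 + 4 + 1 = 17.

17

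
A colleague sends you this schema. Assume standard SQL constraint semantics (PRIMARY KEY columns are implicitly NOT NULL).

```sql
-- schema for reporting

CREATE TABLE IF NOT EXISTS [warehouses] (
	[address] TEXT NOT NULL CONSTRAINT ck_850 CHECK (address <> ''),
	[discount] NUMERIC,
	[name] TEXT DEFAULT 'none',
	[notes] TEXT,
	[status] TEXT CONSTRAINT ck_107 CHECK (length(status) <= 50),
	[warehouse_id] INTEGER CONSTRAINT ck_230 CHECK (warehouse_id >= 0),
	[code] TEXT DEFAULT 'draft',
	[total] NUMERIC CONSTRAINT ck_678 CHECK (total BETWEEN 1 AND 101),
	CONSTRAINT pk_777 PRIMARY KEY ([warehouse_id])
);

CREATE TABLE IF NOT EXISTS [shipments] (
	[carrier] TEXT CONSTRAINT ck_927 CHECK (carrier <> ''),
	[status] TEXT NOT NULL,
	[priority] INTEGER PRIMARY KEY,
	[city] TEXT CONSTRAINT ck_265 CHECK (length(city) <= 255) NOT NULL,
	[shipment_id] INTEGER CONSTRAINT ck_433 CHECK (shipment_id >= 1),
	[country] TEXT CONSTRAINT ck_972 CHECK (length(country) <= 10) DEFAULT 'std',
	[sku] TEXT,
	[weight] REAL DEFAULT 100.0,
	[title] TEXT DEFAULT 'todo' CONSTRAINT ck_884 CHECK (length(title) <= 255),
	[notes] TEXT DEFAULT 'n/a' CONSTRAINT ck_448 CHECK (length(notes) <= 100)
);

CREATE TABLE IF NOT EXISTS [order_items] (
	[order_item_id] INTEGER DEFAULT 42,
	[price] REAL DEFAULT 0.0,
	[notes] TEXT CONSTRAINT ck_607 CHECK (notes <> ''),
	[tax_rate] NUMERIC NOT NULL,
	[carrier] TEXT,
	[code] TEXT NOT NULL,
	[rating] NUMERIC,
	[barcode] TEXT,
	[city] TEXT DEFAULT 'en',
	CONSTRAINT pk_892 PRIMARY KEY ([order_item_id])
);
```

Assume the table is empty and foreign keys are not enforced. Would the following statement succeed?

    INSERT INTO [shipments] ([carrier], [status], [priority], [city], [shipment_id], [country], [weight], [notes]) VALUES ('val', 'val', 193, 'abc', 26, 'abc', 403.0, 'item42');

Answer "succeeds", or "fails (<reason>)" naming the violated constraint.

NOT NULL columns: city is supplied; priority is supplied; status is supplied.
CHECK constraints: 'val' satisfies (carrier <> ''); 'abc' satisfies (length(city) <= 255); 26 satisfies (shipment_id >= 1); 'abc' satisfies (length(country) <= 10); 'item42' satisfies (length(notes) <= 100).
No constraint is violated.

succeeds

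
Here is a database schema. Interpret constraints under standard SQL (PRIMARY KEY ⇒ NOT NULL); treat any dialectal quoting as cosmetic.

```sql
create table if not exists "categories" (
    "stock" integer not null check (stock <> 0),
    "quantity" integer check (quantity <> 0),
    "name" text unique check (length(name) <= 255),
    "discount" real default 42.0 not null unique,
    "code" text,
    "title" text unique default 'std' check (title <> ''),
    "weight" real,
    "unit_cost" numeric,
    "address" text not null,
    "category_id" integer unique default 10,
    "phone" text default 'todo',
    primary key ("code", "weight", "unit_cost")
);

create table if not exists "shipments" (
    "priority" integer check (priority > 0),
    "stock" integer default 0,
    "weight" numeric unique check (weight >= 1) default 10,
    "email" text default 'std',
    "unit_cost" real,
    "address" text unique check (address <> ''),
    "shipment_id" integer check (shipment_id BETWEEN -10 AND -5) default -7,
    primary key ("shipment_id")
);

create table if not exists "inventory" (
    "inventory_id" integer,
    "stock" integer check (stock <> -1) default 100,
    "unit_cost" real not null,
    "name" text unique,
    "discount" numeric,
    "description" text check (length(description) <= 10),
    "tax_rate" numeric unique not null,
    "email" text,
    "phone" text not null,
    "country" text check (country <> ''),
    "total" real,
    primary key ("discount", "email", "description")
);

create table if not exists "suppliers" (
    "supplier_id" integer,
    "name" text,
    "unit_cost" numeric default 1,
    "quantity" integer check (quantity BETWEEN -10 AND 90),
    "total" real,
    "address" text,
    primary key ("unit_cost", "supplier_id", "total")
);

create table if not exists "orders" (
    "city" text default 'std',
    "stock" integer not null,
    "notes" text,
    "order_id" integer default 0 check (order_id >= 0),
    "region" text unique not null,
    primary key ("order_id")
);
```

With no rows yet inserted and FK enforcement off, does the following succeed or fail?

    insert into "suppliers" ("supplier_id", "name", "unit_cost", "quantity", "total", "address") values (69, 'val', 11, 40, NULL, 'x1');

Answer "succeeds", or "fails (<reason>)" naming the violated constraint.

fails (NOT NULL on total)

total is explicitly set to NULL, but total is part of the PRIMARY KEY (implied NOT NULL).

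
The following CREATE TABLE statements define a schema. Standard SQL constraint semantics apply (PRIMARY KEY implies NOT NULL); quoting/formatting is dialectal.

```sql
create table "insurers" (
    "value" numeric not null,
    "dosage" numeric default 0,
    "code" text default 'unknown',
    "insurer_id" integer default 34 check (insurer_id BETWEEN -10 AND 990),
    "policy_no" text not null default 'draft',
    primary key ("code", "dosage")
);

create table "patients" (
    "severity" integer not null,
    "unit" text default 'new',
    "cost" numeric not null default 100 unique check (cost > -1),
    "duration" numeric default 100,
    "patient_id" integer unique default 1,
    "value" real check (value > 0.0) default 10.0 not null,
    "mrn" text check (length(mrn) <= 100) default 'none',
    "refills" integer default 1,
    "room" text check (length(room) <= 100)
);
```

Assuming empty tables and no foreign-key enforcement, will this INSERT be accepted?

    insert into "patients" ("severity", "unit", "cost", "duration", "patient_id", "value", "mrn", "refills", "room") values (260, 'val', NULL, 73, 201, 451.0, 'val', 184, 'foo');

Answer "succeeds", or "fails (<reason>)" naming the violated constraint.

cost is explicitly set to NULL, but cost is declared NOT NULL.

fails (NOT NULL on cost)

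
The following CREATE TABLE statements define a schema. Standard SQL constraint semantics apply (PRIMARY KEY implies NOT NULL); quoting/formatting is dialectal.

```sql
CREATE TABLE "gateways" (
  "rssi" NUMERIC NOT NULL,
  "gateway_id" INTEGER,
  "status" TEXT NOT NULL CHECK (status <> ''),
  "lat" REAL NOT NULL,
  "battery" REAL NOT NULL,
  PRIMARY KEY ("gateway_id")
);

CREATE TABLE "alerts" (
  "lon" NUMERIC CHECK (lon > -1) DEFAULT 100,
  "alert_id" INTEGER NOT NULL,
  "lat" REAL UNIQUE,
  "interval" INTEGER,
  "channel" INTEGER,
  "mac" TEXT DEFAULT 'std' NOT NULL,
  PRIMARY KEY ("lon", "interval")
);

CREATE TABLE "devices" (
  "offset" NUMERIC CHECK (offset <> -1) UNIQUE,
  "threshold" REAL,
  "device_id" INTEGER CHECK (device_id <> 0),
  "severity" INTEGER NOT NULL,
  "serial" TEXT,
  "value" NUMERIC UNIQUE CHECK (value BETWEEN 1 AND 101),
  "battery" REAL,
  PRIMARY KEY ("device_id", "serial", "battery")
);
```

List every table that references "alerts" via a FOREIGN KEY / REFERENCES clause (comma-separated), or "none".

none

No REFERENCES clause anywhere in the schema names alerts.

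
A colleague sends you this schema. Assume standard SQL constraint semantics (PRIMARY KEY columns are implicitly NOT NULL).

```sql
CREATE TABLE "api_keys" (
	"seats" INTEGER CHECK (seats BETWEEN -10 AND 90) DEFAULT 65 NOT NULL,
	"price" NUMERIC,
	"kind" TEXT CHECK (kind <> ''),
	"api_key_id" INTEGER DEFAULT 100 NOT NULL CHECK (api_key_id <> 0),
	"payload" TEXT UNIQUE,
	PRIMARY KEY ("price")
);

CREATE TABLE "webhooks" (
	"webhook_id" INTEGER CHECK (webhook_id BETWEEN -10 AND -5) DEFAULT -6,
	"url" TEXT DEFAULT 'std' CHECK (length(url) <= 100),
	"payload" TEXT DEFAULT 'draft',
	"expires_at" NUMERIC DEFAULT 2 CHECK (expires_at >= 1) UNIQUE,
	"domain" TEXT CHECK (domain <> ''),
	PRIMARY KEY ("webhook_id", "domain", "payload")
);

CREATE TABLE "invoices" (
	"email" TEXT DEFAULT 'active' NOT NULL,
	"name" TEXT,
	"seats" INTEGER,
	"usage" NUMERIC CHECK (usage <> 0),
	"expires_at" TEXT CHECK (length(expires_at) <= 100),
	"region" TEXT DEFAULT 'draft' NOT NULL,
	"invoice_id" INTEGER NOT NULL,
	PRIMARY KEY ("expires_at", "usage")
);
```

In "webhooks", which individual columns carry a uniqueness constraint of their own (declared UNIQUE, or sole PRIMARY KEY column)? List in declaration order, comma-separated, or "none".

expires_at

- webhook_id: part of a composite PRIMARY KEY — only the tuple is unique, not this column on its own.
- url: no UNIQUE or single-column PK constraint.
- payload: part of a composite PRIMARY KEY — only the tuple is unique, not this column on its own.
- expires_at: declared UNIQUE → unique.
- domain: part of a composite PRIMARY KEY — only the tuple is unique, not this column on its own.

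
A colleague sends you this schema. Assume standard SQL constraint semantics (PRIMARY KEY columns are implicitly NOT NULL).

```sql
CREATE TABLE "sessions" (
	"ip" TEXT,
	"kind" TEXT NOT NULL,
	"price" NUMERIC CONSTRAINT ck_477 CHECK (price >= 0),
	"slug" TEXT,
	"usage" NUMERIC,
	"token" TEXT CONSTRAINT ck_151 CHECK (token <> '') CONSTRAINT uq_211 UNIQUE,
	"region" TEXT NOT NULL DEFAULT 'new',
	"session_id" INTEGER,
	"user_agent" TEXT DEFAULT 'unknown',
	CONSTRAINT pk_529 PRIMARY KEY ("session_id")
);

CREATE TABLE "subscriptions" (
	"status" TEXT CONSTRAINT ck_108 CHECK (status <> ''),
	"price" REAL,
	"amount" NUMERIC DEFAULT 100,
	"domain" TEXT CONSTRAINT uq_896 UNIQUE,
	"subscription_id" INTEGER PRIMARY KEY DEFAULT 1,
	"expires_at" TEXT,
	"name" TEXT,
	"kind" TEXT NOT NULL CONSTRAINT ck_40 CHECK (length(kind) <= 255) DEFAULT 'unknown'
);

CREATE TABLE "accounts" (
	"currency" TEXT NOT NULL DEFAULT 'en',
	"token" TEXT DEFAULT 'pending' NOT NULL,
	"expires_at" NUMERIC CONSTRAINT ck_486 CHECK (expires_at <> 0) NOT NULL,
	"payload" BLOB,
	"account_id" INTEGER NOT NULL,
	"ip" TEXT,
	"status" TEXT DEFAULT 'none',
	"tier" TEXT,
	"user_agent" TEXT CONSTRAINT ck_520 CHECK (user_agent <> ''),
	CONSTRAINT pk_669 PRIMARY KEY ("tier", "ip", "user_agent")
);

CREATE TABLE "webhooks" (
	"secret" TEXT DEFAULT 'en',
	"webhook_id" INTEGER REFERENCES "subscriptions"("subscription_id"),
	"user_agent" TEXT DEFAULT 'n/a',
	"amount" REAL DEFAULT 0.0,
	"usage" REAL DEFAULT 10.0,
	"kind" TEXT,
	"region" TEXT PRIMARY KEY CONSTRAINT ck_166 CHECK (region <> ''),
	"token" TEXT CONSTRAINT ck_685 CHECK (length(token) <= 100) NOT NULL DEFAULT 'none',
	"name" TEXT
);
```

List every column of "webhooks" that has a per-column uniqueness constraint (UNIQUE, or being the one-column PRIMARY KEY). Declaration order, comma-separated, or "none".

region

- secret: no UNIQUE or single-column PK constraint.
- webhook_id: no UNIQUE or single-column PK constraint.
- user_agent: no UNIQUE or single-column PK constraint.
- amount: no UNIQUE or single-column PK constraint.
- usage: no UNIQUE or single-column PK constraint.
- kind: no UNIQUE or single-column PK constraint.
- region: single-column PRIMARY KEY → unique.
- token: no UNIQUE or single-column PK constraint.
- name: no UNIQUE or single-column PK constraint.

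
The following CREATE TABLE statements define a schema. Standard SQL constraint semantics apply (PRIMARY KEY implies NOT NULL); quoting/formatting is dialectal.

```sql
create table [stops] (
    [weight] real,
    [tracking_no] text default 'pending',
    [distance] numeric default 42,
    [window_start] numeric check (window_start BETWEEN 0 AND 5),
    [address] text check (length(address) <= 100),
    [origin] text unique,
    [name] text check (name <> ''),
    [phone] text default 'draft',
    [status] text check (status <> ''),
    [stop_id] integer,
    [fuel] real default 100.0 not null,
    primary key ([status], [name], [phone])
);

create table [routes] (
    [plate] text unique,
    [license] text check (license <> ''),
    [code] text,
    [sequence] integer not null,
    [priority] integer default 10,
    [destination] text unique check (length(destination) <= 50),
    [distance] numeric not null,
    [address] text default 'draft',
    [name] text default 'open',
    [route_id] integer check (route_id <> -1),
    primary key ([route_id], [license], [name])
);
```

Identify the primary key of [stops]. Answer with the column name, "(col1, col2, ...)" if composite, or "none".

A table-level PRIMARY KEY clause names 3 columns: status, name, phone.
This is a composite key — the combination is unique, not each column individually.

(status, name, phone)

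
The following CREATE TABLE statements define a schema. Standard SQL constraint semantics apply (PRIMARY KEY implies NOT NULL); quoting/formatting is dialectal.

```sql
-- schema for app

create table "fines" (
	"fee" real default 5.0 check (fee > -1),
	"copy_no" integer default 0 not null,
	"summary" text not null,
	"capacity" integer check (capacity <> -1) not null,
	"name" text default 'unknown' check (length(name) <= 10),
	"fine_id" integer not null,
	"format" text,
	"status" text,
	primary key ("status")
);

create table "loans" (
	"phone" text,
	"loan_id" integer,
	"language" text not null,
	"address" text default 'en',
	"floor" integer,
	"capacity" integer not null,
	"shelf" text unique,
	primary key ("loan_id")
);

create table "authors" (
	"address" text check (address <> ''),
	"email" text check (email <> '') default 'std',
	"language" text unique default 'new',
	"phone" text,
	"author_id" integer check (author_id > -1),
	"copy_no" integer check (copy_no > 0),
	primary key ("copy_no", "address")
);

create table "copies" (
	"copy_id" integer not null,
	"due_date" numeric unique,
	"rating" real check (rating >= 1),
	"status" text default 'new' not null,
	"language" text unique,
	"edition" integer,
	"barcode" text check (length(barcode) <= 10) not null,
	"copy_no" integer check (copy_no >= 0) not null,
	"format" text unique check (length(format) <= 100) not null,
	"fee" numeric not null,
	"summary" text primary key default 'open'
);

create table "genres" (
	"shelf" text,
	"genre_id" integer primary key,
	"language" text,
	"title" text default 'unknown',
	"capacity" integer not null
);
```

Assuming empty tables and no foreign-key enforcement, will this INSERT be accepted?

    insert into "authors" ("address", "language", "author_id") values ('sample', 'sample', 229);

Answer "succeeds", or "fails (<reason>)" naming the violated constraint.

fails (NOT NULL on copy_no)

copy_no is omitted from the column list and has no DEFAULT, so it would receive NULL.
But copy_no is part of the PRIMARY KEY (implied NOT NULL).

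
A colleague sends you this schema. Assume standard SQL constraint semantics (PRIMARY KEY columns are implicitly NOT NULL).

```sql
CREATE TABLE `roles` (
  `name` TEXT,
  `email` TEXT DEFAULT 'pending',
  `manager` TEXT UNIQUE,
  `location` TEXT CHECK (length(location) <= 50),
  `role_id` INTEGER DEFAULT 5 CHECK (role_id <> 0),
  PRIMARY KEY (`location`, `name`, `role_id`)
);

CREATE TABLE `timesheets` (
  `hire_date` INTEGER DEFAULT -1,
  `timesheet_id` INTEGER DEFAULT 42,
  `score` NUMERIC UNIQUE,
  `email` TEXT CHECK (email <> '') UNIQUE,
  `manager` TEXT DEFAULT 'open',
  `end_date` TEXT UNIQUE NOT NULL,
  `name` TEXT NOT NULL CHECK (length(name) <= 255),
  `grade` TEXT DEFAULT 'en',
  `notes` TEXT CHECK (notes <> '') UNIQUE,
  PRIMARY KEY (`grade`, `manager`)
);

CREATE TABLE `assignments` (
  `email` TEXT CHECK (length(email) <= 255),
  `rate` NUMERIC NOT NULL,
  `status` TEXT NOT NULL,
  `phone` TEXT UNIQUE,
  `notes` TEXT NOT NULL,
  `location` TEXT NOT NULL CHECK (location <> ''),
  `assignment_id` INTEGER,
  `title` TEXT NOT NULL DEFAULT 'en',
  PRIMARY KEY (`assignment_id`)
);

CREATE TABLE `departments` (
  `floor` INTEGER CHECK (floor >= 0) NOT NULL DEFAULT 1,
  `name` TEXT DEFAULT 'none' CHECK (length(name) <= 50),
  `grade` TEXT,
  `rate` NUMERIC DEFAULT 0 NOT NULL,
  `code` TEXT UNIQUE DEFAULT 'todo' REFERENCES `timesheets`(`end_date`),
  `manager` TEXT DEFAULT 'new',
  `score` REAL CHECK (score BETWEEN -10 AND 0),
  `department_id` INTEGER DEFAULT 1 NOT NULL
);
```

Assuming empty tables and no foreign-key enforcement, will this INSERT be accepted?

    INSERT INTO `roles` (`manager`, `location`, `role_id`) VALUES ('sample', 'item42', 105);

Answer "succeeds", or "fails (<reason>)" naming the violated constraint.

name is omitted from the column list and has no DEFAULT, so it would receive NULL.
But name is part of the PRIMARY KEY (implied NOT NULL).

fails (NOT NULL on name)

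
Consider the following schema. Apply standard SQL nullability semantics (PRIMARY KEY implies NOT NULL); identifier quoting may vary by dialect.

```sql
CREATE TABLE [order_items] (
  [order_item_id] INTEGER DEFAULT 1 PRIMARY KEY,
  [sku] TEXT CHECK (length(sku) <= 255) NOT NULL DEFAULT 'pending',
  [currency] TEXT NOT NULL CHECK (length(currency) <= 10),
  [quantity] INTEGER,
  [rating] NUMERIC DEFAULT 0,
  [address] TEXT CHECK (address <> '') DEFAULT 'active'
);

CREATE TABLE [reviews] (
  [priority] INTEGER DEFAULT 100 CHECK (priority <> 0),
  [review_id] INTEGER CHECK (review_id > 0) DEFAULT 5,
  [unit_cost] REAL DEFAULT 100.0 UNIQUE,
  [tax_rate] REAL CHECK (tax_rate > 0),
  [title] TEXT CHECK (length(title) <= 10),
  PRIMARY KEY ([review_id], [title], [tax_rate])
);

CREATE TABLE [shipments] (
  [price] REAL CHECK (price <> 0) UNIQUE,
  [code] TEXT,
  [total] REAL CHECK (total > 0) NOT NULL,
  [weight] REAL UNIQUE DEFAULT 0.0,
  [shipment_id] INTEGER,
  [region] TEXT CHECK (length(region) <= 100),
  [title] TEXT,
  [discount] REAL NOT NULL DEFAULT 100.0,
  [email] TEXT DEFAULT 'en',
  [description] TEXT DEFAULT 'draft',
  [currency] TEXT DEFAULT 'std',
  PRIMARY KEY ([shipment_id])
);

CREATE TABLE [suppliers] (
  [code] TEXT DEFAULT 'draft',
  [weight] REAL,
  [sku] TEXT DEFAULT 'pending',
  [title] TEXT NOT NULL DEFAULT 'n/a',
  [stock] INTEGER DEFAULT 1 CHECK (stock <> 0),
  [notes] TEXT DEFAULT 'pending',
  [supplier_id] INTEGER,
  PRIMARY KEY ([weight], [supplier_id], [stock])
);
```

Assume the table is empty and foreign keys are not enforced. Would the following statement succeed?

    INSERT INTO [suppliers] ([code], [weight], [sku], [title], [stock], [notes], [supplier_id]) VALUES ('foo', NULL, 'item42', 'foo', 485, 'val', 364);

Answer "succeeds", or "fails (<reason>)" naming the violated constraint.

weight is explicitly set to NULL, but weight is part of the PRIMARY KEY (implied NOT NULL).

fails (NOT NULL on weight)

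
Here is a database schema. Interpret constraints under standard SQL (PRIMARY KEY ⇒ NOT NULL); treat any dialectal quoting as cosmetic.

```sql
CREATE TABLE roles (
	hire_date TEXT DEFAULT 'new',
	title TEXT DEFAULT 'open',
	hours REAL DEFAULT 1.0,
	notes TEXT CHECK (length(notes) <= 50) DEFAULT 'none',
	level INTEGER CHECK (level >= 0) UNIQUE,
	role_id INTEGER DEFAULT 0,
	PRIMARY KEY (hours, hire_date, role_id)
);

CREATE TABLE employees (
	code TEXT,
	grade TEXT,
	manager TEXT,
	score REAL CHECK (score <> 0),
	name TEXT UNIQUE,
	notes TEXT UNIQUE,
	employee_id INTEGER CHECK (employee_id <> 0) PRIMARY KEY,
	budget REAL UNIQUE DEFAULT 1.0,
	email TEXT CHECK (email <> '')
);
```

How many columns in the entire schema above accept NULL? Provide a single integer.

11

roles: 3 nullable (title, notes, level — PK (hours, hire_date, role_id) and explicit NOT NULL columns excluded).
employees: 8 nullable (code, grade, manager, score, name, notes, budget, email — PK (employee_id) and explicit NOT NULL columns excluded).
Total: 3 + 8 = 11.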